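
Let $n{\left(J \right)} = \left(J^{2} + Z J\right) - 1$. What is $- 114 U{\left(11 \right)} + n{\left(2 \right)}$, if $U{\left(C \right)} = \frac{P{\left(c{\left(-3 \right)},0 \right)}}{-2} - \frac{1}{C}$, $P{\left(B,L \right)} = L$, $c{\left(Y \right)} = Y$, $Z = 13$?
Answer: $\frac{433}{11} \approx 39.364$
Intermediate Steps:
$U{\left(C \right)} = - \frac{1}{C}$ ($U{\left(C \right)} = \frac{0}{-2} - \frac{1}{C} = 0 \left(- \frac{1}{2}\right) - \frac{1}{C} = 0 - \frac{1}{C} = - \frac{1}{C}$)
$n{\left(J \right)} = -1 + J^{2} + 13 J$ ($n{\left(J \right)} = \left(J^{2} + 13 J\right) - 1 = -1 + J^{2} + 13 J$)
$- 114 U{\left(11 \right)} + n{\left(2 \right)} = - 114 \left(- \frac{1}{11}\right) + \left(-1 + 2^{2} + 13 \cdot 2\right) = - 114 \left(\left(-1\right) \frac{1}{11}\right) + \left(-1 + 4 + 26\right) = \left(-114\right) \left(- \frac{1}{11}\right) + 29 = \frac{114}{11} + 29 = \frac{433}{11}$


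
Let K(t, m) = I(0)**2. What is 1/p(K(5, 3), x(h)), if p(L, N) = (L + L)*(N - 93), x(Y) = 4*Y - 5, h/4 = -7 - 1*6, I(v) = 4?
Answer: -1/9792 ≈ -0.00010212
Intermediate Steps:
h = -52 (h = 4*(-7 - 1*6) = 4*(-7 - 6) = 4*(-13) = -52)
K(t, m) = 16 (K(t, m) = 4**2 = 16)
x(Y) = -5 + 4*Y
p(L, N) = 2*L*(-93 + N) (p(L, N) = (2*L)*(-93 + N) = 2*L*(-93 + N))
1/p(K(5, 3), x(h)) = 1/(2*16*(-93 + (-5 + 4*(-52)))) = 1/(2*16*(-93 + (-5 - 208))) = 1/(2*16*(-93 - 213)) = 1/(2*16*(-306)) = 1/(-9792) = -1/9792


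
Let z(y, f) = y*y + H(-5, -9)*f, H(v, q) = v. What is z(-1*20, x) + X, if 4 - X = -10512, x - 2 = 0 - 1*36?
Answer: 11086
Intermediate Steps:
x = -34 (x = 2 + (0 - 1*36) = 2 + (0 - 36) = 2 - 36 = -34)
z(y, f) = y**2 - 5*f (z(y, f) = y*y - 5*f = y**2 - 5*f)
X = 10516 (X = 4 - 1*(-10512) = 4 + 10512 = 10516)
z(-1*20, x) + X = ((-1*20)**2 - 5*(-34)) + 10516 = ((-20)**2 + 170) + 10516 = (400 + 170) + 10516 = 570 + 10516 = 11086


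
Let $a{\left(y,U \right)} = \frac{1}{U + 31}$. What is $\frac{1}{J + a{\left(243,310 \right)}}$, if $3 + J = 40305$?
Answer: $\frac{341}{13742983} \approx 2.4813 \cdot 10^{-5}$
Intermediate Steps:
$J = 40302$ ($J = -3 + 40305 = 40302$)
$a{\left(y,U \right)} = \frac{1}{31 + U}$
$\frac{1}{J + a{\left(243,310 \right)}} = \frac{1}{40302 + \frac{1}{31 + 310}} = \frac{1}{40302 + \frac{1}{341}} = \frac{1}{\frac{13742983}{341}} = \frac{341}{13742983}$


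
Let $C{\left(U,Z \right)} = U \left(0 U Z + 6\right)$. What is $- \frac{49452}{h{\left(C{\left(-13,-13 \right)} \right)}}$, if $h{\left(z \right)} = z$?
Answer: $634$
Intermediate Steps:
$C{\left(U,Z \right)} = 6 U$ ($C{\left(U,Z \right)} = U \left(0 Z + 6\right) = U \left(0 + 6\right) = U 6 = 6 U$)
$- \frac{49452}{h{\left(C{\left(-13,-13 \right)} \right)}} = - \frac{49452}{6 \left(-13\right)} = - \frac{49452}{-78} = \left(-49452\right) \left(- \frac{1}{78}\right) = 634$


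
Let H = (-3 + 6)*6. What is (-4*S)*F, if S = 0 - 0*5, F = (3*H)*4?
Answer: 0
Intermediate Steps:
H = 18 (H = 3*6 = 18)
F = 216 (F = (3*18)*4 = 54*4 = 216)
S = 0 (S = 0 - 1*0 = 0 + 0 = 0)
(-4*S)*F = -4*0*216 = 0*216 = 0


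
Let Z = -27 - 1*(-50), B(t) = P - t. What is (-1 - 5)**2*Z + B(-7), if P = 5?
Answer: 840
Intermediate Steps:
B(t) = 5 - t
Z = 23 (Z = -27 + 50 = 23)
(-1 - 5)**2*Z + B(-7) = (-1 - 5)**2*23 + (5 - 1*(-7)) = (-6)**2*23 + (5 + 7) = 36*23 + 12 = 828 + 12 = 840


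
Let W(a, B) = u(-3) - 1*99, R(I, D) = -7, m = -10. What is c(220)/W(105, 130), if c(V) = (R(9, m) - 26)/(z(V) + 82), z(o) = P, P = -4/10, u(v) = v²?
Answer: 11/2448 ≈ 0.0044935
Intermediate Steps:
P = -⅖ (P = -4*⅒ = -⅖ ≈ -0.40000)
z(o) = -⅖
W(a, B) = -90 (W(a, B) = (-3)² - 1*99 = 9 - 99 = -90)
c(V) = -55/136 (c(V) = (-7 - 26)/(-⅖ + 82) = -33/408/5 = -33*5/408 = -55/136)
c(220)/W(105, 130) = -55/136/(-90) = -55/136*(-1/90) = 11/2448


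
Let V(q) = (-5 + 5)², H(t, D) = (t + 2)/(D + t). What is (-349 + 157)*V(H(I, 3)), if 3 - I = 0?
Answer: 0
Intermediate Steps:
I = 3 (I = 3 - 1*0 = 3 + 0 = 3)
H(t, D) = (2 + t)/(D + t)
V(q) = 0 (V(q) = 0² = 0)
(-349 + 157)*V(H(I, 3)) = (-349 + 157)*0 = -192*0 = 0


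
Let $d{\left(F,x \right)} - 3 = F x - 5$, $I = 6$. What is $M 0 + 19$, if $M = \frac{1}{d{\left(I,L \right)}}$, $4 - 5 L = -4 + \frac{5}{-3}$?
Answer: $19$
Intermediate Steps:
$L = \frac{29}{15}$ ($L = \frac{4}{5} - \frac{-4 + \frac{5}{-3}}{5} = \frac{4}{5} - \frac{-4 + 5 \left(- \frac{1}{3}\right)}{5} = \frac{4}{5} - \frac{-4 - \frac{5}{3}}{5} = \frac{4}{5} - - \frac{17}{15} = \frac{4}{5} + \frac{17}{15} = \frac{29}{15} \approx 1.9333$)
$d{\left(F,x \right)} = -2 + F x$ ($d{\left(F,x \right)} = 3 + \left(F x - 5\right) = 3 + \left(-5 + F x\right) = -2 + F x$)
$M = \frac{5}{48}$ ($M = \frac{1}{-2 + 6 \cdot \frac{29}{15}} = \frac{1}{-2 + \frac{58}{5}} = \frac{1}{\frac{48}{5}} = \frac{5}{48} \approx 0.10417$)
$M 0 + 19 = \frac{5}{48} \cdot 0 + 19 = 0 + 19 = 19$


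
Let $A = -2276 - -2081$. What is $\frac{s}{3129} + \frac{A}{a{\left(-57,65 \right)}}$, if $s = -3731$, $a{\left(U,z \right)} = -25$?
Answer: $\frac{14768}{2235} \approx 6.6076$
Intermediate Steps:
$A = -195$ ($A = -2276 + 2081 = -195$)
$\frac{s}{3129} + \frac{A}{a{\left(-57,65 \right)}} = - \frac{3731}{3129} - \frac{195}{-25} = \left(-3731\right) \frac{1}{3129} - - \frac{39}{5} = - \frac{533}{447} + \frac{39}{5} = \frac{14768}{2235}$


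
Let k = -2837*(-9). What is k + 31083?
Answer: 56616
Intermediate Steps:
k = 25533
k + 31083 = 25533 + 31083 = 56616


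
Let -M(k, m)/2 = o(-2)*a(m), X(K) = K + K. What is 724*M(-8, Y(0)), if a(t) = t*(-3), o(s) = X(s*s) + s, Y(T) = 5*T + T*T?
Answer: 0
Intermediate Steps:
X(K) = 2*K
Y(T) = T**2 + 5*T (Y(T) = 5*T + T**2 = T**2 + 5*T)
o(s) = s + 2*s**2 (o(s) = 2*(s*s) + s = 2*s**2 + s = s + 2*s**2)
a(t) = -3*t
M(k, m) = 36*m (M(k, m) = -2*(-2*(1 + 2*(-2)))*(-3*m) = -2*(-2*(1 - 4))*(-3*m) = -2*(-2*(-3))*(-3*m) = -12*(-3*m) = -(-36)*m = 36*m)
724*M(-8, Y(0)) = 724*(36*(0*(5 + 0))) = 724*(36*(0*5)) = 724*(36*0) = 724*0 = 0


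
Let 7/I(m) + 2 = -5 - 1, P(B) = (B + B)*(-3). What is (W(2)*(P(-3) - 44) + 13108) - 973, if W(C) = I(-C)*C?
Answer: 24361/2 ≈ 12181.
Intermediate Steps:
P(B) = -6*B (P(B) = (2*B)*(-3) = -6*B)
I(m) = -7/8 (I(m) = 7/(-2 + (-5 - 1)) = 7/(-2 - 6) = 7/(-8) = 7*(-1/8) = -7/8)
W(C) = -7*C/8
(W(2)*(P(-3) - 44) + 13108) - 973 = ((-7/8*2)*(-6*(-3) - 44) + 13108) - 973 = (-7*(18 - 44)/4 + 13108) - 973 = (-7/4*(-26) + 13108) - 973 = (91/2 + 13108) - 973 = 26307/2 - 973 = 24361/2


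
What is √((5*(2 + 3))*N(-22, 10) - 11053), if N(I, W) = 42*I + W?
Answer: 3*I*√3767 ≈ 184.13*I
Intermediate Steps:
N(I, W) = W + 42*I
√((5*(2 + 3))*N(-22, 10) - 11053) = √((5*(2 + 3))*(10 + 42*(-22)) - 11053) = √((5*5)*(10 - 924) - 11053) = √(25*(-914) - 11053) = √(-22850 - 11053) = √(-33903) = 3*I*√3767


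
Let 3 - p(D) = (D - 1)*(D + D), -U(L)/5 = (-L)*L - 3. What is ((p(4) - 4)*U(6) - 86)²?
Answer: 24611521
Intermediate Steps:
U(L) = 15 + 5*L² (U(L) = -5*((-L)*L - 3) = -5*(-L² - 3) = -5*(-3 - L²) = 15 + 5*L²)
p(D) = 3 - 2*D*(-1 + D) (p(D) = 3 - (D - 1)*(D + D) = 3 - (-1 + D)*2*D = 3 - 2*D*(-1 + D))
((p(4) - 4)*U(6) - 86)² = (((3 - 2*4² + 2*4) - 4)*(15 + 5*6²) - 86)² = (((3 - 2*16 + 8) - 4)*(15 + 5*36) - 86)² = (((3 - 32 + 8) - 4)*(15 + 180) - 86)² = ((-21 - 4)*195 - 86)² = (-25*195 - 86)² = (-4875 - 86)² = (-4961)² = 24611521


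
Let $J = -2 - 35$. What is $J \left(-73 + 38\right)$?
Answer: $1295$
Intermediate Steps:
$J = -37$ ($J = -2 - 35 = -37$)
$J \left(-73 + 38\right) = - 37 \left(-73 + 38\right) = \left(-37\right) \left(-35\right) = 1295$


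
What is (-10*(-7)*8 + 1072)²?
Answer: 2663424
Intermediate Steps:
(-10*(-7)*8 + 1072)² = (70*8 + 1072)² = (560 + 1072)² = 1632² = 2663424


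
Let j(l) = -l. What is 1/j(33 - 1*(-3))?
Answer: -1/36 ≈ -0.027778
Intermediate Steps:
1/j(33 - 1*(-3)) = 1/(-(33 - 1*(-3))) = 1/(-(33 + 3)) = 1/(-1*36) = 1/(-36) = -1/36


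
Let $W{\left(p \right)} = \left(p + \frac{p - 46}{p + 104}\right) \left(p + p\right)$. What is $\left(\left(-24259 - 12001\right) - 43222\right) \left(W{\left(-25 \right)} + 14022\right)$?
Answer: $- \frac{96176240316}{79} \approx -1.2174 \cdot 10^{9}$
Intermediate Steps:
$W{\left(p \right)} = 2 p \left(p + \frac{-46 + p}{104 + p}\right)$ ($W{\left(p \right)} = \left(p + \frac{-46 + p}{104 + p}\right) 2 p = 2 p \left(p + \frac{-46 + p}{104 + p}\right)$)
$\left(\left(-24259 - 12001\right) - 43222\right) \left(W{\left(-25 \right)} + 14022\right) = \left(\left(-24259 - 12001\right) - 43222\right) \left(2 \left(-25\right) \frac{1}{104 - 25} \left(-46 + \left(-25\right)^{2} + 105 \left(-25\right)\right) + 14022\right) = \left(-36260 - 43222\right) \left(2 \left(-25\right) \frac{1}{79} \left(-46 + 625 - 2625\right) + 14022\right) = - 79482 \left(2 \left(-25\right) \frac{1}{79} \left(-2046\right) + 14022\right) = - 79482 \left(\frac{102300}{79} + 14022\right) = \left(-79482\right) \frac{1210038}{79} = - \frac{96176240316}{79}$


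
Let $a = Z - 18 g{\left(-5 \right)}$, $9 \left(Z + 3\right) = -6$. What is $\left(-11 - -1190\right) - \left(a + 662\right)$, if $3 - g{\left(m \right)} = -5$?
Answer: $\frac{1994}{3} \approx 664.67$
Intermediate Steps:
$Z = - \frac{11}{3}$ ($Z = -3 + \frac{1}{9} \left(-6\right) = -3 - \frac{2}{3} = - \frac{11}{3} \approx -3.6667$)
$g{\left(m \right)} = 8$ ($g{\left(m \right)} = 3 - -5 = 3 + 5 = 8$)
$a = - \frac{443}{3}$ ($a = - \frac{11}{3} - 144 = - \frac{443}{3} \approx -147.67$)
$\left(-11 - -1190\right) - \left(a + 662\right) = \left(-11 - -1190\right) - \left(- \frac{443}{3} + 662\right) = \left(-11 + 1190\right) - \frac{1543}{3} = 1179 - \frac{1543}{3} = \frac{1994}{3}$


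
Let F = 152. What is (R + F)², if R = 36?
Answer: 35344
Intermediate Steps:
(R + F)² = (36 + 152)² = 188² = 35344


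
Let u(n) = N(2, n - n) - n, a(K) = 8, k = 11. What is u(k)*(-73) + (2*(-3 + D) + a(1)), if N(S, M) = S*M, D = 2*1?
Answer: 809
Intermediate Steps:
D = 2
N(S, M) = M*S
u(n) = -n (u(n) = (n - n)*2 - n = 0*2 - n = 0 - n = -n)
u(k)*(-73) + (2*(-3 + D) + a(1)) = -1*11*(-73) + (2*(-3 + 2) + 8) = -11*(-73) + (2*(-1) + 8) = 803 + (-2 + 8) = 803 + 6 = 809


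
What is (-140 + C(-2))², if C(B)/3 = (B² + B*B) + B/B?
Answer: 12769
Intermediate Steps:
C(B) = 3 + 6*B² (C(B) = 3*((B² + B*B) + B/B) = 3*((B² + B²) + 1) = 3*(2*B² + 1) = 3*(1 + 2*B²) = 3 + 6*B²)
(-140 + C(-2))² = (-140 + (3 + 6*(-2)²))² = (-140 + (3 + 6*4))² = (-140 + (3 + 24))² = (-140 + 27)² = (-113)² = 12769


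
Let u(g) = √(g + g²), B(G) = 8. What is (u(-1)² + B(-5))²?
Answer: 64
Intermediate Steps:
(u(-1)² + B(-5))² = ((√(-(1 - 1)))² + 8)² = ((√(-1*0))² + 8)² = ((√0)² + 8)² = (0² + 8)² = (0 + 8)² = 8² = 64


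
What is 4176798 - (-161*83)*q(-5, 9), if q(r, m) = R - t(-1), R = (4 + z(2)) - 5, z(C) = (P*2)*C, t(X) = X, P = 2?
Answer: 4283702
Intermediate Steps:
z(C) = 4*C (z(C) = (2*2)*C = 4*C)
R = 7 (R = (4 + 4*2) - 5 = (4 + 8) - 5 = 12 - 5 = 7)
q(r, m) = 8 (q(r, m) = 7 - 1*(-1) = 7 + 1 = 8)
4176798 - (-161*83)*q(-5, 9) = 4176798 - (-161*83)*8 = 4176798 - (-13363)*8 = 4176798 - 1*(-106904) = 4176798 + 106904 = 4283702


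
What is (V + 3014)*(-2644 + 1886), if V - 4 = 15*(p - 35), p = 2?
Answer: -1912434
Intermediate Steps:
V = -491 (V = 4 + 15*(2 - 35) = 4 + 15*(-33) = 4 - 495 = -491)
(V + 3014)*(-2644 + 1886) = (-491 + 3014)*(-2644 + 1886) = 2523*(-758) = -1912434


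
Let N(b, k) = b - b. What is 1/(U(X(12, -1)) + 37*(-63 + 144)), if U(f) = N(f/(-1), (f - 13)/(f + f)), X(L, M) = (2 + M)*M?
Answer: 1/2997 ≈ 0.00033367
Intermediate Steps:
X(L, M) = M*(2 + M)
N(b, k) = 0
U(f) = 0
1/(U(X(12, -1)) + 37*(-63 + 144)) = 1/(0 + 37*(-63 + 144)) = 1/(0 + 37*81) = 1/(0 + 2997) = 1/2997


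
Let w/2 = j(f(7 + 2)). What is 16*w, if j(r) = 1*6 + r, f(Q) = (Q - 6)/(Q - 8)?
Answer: 288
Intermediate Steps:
f(Q) = (-6 + Q)/(-8 + Q)
j(r) = 6 + r
w = 18 (w = 2*(6 + (-6 + (7 + 2))/(-8 + (7 + 2))) = 2*(6 + (-6 + 9)/(-8 + 9)) = 2*(6 + 3/1) = 2*(6 + 1*3) = 2*(6 + 3) = 2*9 = 18)
16*w = 16*18 = 288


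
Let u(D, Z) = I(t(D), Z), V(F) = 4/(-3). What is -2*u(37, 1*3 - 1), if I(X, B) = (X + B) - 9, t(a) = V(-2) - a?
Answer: 272/3 ≈ 90.667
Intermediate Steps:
V(F) = -4/3 (V(F) = 4*(-1/3) = -4/3)
t(a) = -4/3 - a
I(X, B) = -9 + B + X (I(X, B) = (B + X) - 9 = -9 + B + X)
u(D, Z) = -31/3 + Z - D (u(D, Z) = -9 + Z + (-4/3 - D) = -31/3 + Z - D)
-2*u(37, 1*3 - 1) = -2*(-31/3 + (1*3 - 1) - 1*37) = -2*(-31/3 + (3 - 1) - 37) = -2*(-31/3 + 2 - 37) = -2*(-136/3) = 272/3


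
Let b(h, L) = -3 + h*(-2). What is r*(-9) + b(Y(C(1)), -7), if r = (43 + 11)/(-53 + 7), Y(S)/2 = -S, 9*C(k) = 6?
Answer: 706/69 ≈ 10.232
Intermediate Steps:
C(k) = ⅔ (C(k) = (⅑)*6 = ⅔)
Y(S) = -2*S (Y(S) = 2*(-S) = -2*S)
r = -27/23 (r = 54/(-46) = 54*(-1/46) = -27/23 ≈ -1.1739)
b(h, L) = -3 - 2*h
r*(-9) + b(Y(C(1)), -7) = -27/23*(-9) + (-3 - (-4)*2/3) = 243/23 + (-3 - 2*(-4/3)) = 243/23 + (-3 + 8/3) = 243/23 - ⅓ = 706/69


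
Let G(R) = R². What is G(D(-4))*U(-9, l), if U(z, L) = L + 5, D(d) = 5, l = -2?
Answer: 75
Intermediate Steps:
U(z, L) = 5 + L
G(D(-4))*U(-9, l) = 5²*(5 - 2) = 25*3 = 75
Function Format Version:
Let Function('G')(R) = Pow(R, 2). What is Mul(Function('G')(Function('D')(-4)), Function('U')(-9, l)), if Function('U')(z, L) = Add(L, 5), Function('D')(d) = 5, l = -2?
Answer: 75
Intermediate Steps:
Function('U')(z, L) = Add(5, L)
Mul(Function('G')(Function('D')(-4)), Function('U')(-9, l)) = Mul(Pow(5, 2), Add(5, -2)) = Mul(25, 3) = 75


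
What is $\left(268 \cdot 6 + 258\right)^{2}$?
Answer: $3481956$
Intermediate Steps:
$\left(268 \cdot 6 + 258\right)^{2} = \left(1608 + 258\right)^{2} = 1866^{2} = 3481956$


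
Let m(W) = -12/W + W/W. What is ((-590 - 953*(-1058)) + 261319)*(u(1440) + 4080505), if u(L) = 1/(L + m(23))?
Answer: 171558052558515534/33131 ≈ 5.1782e+12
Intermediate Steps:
m(W) = 1 - 12/W (m(W) = -12/W + 1 = 1 - 12/W)
u(L) = 1/(11/23 + L) (u(L) = 1/(L + (-12 + 23)/23) = 1/(L + (1/23)*11) = 1/(L + 11/23) = 1/(11/23 + L))
((-590 - 953*(-1058)) + 261319)*(u(1440) + 4080505) = ((-590 - 953*(-1058)) + 261319)*(23/(11 + 23*1440) + 4080505) = ((-590 + 1008274) + 261319)*(23/(11 + 33120) + 4080505) = (1007684 + 261319)*(23/33131 + 4080505) = 1269003*(23*(1/33131) + 4080505) = 1269003*(23/33131 + 4080505) = 1269003*(135191211178/33131) = 171558052558515534/33131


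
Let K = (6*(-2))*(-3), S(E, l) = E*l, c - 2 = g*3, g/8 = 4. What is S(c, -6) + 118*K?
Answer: 3660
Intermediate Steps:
g = 32 (g = 8*4 = 32)
c = 98 (c = 2 + 32*3 = 2 + 96 = 98)
K = 36 (K = -12*(-3) = 36)
S(c, -6) + 118*K = 98*(-6) + 118*36 = -588 + 4248 = 3660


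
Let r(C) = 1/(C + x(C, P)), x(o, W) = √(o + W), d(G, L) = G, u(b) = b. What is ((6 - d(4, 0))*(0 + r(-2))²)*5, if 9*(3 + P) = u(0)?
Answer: 10/(2 - I*√5)² ≈ -0.12346 + 1.1042*I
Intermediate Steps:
P = -3 (P = -3 + (⅑)*0 = -3 + 0 = -3)
x(o, W) = √(W + o)
r(C) = 1/(C + √(-3 + C))
((6 - d(4, 0))*(0 + r(-2))²)*5 = ((6 - 1*4)*(0 + 1/(-2 + √(-3 - 2)))²)*5 = ((6 - 4)*(0 + 1/(-2 + √(-5)))²)*5 = (2*(0 + 1/(-2 + I*√5))²)*5 = (2*(1/(-2 + I*√5))²)*5 = (2/(-2 + I*√5)²)*5 = 10/(-2 + I*√5)²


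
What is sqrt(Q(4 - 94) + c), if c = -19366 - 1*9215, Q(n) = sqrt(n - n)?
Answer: I*sqrt(28581) ≈ 169.06*I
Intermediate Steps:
Q(n) = 0 (Q(n) = sqrt(0) = 0)
c = -28581 (c = -19366 - 9215 = -28581)
sqrt(Q(4 - 94) + c) = sqrt(0 - 28581) = sqrt(-28581) = I*sqrt(28581)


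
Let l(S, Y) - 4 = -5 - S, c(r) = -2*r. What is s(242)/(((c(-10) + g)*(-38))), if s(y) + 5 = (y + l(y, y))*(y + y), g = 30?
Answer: 489/1900 ≈ 0.25737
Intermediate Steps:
l(S, Y) = -1 - S (l(S, Y) = 4 + (-5 - S) = -1 - S)
s(y) = -5 - 2*y (s(y) = -5 + (y + (-1 - y))*(y + y) = -5 - 2*y)
s(242)/(((c(-10) + g)*(-38))) = (-5 - 2*242)/(((-2*(-10) + 30)*(-38))) = (-5 - 484)/(((20 + 30)*(-38))) = -489/(50*(-38)) = -489/(-1900) = -489*(-1/1900) = 489/1900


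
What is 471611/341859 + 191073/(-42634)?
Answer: -6459051619/2082116658 ≈ -3.1022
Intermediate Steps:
471611/341859 + 191073/(-42634) = 471611*(1/341859) + 191073*(-1/42634) = 67373/48837 - 191073/42634 = -6459051619/2082116658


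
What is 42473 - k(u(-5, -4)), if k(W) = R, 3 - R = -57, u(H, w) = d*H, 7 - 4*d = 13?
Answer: 42413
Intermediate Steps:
d = -3/2 (d = 7/4 - ¼*13 = 7/4 - 13/4 = -3/2 ≈ -1.5000)
u(H, w) = -3*H/2
R = 60 (R = 3 - 1*(-57) = 3 + 57 = 60)
k(W) = 60
42473 - k(u(-5, -4)) = 42473 - 1*60 = 42473 - 60 = 42413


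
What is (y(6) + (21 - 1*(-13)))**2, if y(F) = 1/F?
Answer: 42025/36 ≈ 1167.4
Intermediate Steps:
y(F) = 1/F
(y(6) + (21 - 1*(-13)))**2 = (1/6 + (21 - 1*(-13)))**2 = (1/6 + (21 + 13))**2 = (1/6 + 34)**2 = (205/6)**2 = 42025/36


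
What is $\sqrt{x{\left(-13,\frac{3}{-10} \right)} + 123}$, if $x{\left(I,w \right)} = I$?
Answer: $\sqrt{110} \approx 10.488$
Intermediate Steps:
$\sqrt{x{\left(-13,\frac{3}{-10} \right)} + 123} = \sqrt{-13 + 123} = \sqrt{110}$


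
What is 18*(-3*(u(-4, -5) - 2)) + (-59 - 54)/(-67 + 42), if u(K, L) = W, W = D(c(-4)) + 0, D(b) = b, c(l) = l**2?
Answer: -18787/25 ≈ -751.48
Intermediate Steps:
W = 16 (W = (-4)**2 + 0 = 16 + 0 = 16)
u(K, L) = 16
18*(-3*(u(-4, -5) - 2)) + (-59 - 54)/(-67 + 42) = 18*(-3*(16 - 2)) + (-59 - 54)/(-67 + 42) = 18*(-3*14) - 113/(-25) = 18*(-42) - 113*(-1/25) = -756 + 113/25 = -18787/25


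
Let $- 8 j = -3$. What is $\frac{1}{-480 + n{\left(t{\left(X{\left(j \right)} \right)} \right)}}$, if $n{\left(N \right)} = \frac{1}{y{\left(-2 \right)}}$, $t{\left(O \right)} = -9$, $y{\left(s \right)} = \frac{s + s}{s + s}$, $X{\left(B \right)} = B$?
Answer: $- \frac{1}{479} \approx -0.0020877$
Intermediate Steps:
$j = \frac{3}{8}$ ($j = \left(- \frac{1}{8}\right) \left(-3\right) = \frac{3}{8} \approx 0.375$)
$y{\left(s \right)} = 1$ ($y{\left(s \right)} = \frac{2 s}{2 s} = 2 s \frac{1}{2 s} = 1$)
$n{\left(N \right)} = 1$ ($n{\left(N \right)} = 1^{-1} = 1$)
$\frac{1}{-480 + n{\left(t{\left(X{\left(j \right)} \right)} \right)}} = \frac{1}{-480 + 1} = \frac{1}{-479} = - \frac{1}{479}$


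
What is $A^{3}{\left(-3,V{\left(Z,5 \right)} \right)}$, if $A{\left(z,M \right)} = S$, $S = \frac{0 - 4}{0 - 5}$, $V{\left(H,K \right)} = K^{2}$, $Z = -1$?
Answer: $\frac{64}{125} \approx 0.512$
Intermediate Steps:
$S = \frac{4}{5}$ ($S = - \frac{4}{-5} = \left(-4\right) \left(- \frac{1}{5}\right) = \frac{4}{5} \approx 0.8$)
$A{\left(z,M \right)} = \frac{4}{5}$
$A^{3}{\left(-3,V{\left(Z,5 \right)} \right)} = \left(\frac{4}{5}\right)^{3} = \frac{64}{125}$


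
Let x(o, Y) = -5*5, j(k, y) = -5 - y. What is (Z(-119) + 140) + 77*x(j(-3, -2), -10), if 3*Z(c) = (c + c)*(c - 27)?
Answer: 29393/3 ≈ 9797.7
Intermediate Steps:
x(o, Y) = -25
Z(c) = 2*c*(-27 + c)/3 (Z(c) = ((c + c)*(c - 27))/3 = ((2*c)*(-27 + c))/3 = (2*c*(-27 + c))/3 = 2*c*(-27 + c)/3)
(Z(-119) + 140) + 77*x(j(-3, -2), -10) = ((2/3)*(-119)*(-27 - 119) + 140) + 77*(-25) = ((2/3)*(-119)*(-146) + 140) - 1925 = (34748/3 + 140) - 1925 = 35168/3 - 1925 = 29393/3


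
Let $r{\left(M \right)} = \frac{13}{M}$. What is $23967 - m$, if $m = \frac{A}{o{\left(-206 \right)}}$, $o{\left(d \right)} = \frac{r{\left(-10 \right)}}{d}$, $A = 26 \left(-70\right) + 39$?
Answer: $306187$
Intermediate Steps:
$A = -1781$ ($A = -1820 + 39 = -1781$)
$o{\left(d \right)} = - \frac{13}{10 d}$ ($o{\left(d \right)} = \frac{13 \frac{1}{-10}}{d} = \frac{13 \left(- \frac{1}{10}\right)}{d} = - \frac{13}{10 d}$)
$m = -282220$ ($m = - \frac{1781}{\left(- \frac{13}{10}\right) \frac{1}{-206}} = - \frac{1781}{\left(- \frac{13}{10}\right) \left(- \frac{1}{206}\right)} = - \frac{1781}{\frac{13}{2060}} = \left(-1781\right) \frac{2060}{13} = -282220$)
$23967 - m = 23967 - -282220 = 23967 + 282220 = 306187$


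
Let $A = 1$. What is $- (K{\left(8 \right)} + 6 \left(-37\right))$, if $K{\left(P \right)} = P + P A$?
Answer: $206$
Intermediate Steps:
$K{\left(P \right)} = 2 P$ ($K{\left(P \right)} = P + P 1 = P + P = 2 P$)
$- (K{\left(8 \right)} + 6 \left(-37\right)) = - (2 \cdot 8 + 6 \left(-37\right)) = - (16 - 222) = \left(-1\right) \left(-206\right) = 206$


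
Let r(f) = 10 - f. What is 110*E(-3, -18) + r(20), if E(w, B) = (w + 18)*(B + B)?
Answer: -59410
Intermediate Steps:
E(w, B) = 2*B*(18 + w) (E(w, B) = (18 + w)*(2*B) = 2*B*(18 + w))
110*E(-3, -18) + r(20) = 110*(2*(-18)*(18 - 3)) + (10 - 1*20) = 110*(2*(-18)*15) + (10 - 20) = 110*(-540) - 10 = -59400 - 10 = -59410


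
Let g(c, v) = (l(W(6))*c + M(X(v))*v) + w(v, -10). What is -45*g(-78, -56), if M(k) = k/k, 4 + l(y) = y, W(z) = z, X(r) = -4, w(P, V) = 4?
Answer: 9360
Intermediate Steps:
l(y) = -4 + y
M(k) = 1
g(c, v) = 4 + v + 2*c (g(c, v) = ((-4 + 6)*c + 1*v) + 4 = (2*c + v) + 4 = (v + 2*c) + 4 = 4 + v + 2*c)
-45*g(-78, -56) = -45*(4 - 56 + 2*(-78)) = -45*(4 - 56 - 156) = -45*(-208) = 9360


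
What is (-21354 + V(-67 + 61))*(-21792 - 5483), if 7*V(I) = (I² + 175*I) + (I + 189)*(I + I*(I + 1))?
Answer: 3984877500/7 ≈ 5.6927e+8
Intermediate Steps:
V(I) = 25*I + I²/7 + (189 + I)*(I + I*(1 + I))/7 (V(I) = ((I² + 175*I) + (I + 189)*(I + I*(I + 1)))/7 = ((I² + 175*I) + (189 + I)*(I + I*(1 + I)))/7 = (I² + 175*I + (189 + I)*(I + I*(1 + I)))/7 = 25*I + I²/7 + (189 + I)*(I + I*(1 + I))/7)
(-21354 + V(-67 + 61))*(-21792 - 5483) = (-21354 + (-67 + 61)*(553 + (-67 + 61)² + 192*(-67 + 61))/7)*(-21792 - 5483) = (-21354 + (⅐)*(-6)*(553 + (-6)² + 192*(-6)))*(-27275) = (-21354 + (⅐)*(-6)*(553 + 36 - 1152))*(-27275) = (-21354 + (⅐)*(-6)*(-563))*(-27275) = (-21354 + 3378/7)*(-27275) = -146100/7*(-27275) = 3984877500/7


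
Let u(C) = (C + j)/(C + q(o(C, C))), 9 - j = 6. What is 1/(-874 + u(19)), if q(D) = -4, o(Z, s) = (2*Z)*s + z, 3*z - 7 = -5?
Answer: -15/13088 ≈ -0.0011461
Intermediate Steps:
z = ⅔ (z = 7/3 + (⅓)*(-5) = 7/3 - 5/3 = ⅔ ≈ 0.66667)
o(Z, s) = ⅔ + 2*Z*s (o(Z, s) = (2*Z)*s + ⅔ = 2*Z*s + ⅔ = ⅔ + 2*Z*s)
j = 3 (j = 9 - 1*6 = 9 - 6 = 3)
u(C) = (3 + C)/(-4 + C) (u(C) = (C + 3)/(C - 4) = (3 + C)/(-4 + C))
1/(-874 + u(19)) = 1/(-874 + (3 + 19)/(-4 + 19)) = 1/(-874 + 22/15) = 1/(-13088/15) = -15/13088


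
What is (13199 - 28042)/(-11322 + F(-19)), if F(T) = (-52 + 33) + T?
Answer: 14843/11360 ≈ 1.3066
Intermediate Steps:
F(T) = -19 + T
(13199 - 28042)/(-11322 + F(-19)) = (13199 - 28042)/(-11322 + (-19 - 19)) = -14843/(-11322 - 38) = -14843/(-11360) = -14843*(-1/11360) = 14843/11360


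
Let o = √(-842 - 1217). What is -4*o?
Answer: -4*I*√2059 ≈ -181.5*I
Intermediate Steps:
o = I*√2059 (o = √(-2059) = I*√2059 ≈ 45.376*I)
-4*o = -4*I*√2059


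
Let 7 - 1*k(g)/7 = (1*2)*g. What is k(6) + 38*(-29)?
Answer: -1137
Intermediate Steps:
k(g) = 49 - 14*g (k(g) = 49 - 7*1*2*g = 49 - 14*g)
k(6) + 38*(-29) = (49 - 14*6) + 38*(-29) = (49 - 84) - 1102 = -35 - 1102 = -1137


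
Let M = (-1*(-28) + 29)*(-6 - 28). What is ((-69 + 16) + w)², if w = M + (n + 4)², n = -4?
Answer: 3964081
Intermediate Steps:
M = -1938 (M = (28 + 29)*(-34) = 57*(-34) = -1938)
w = -1938 (w = -1938 + (-4 + 4)² = -1938 + 0² = -1938 + 0 = -1938)
((-69 + 16) + w)² = ((-69 + 16) - 1938)² = (-53 - 1938)² = (-1991)² = 3964081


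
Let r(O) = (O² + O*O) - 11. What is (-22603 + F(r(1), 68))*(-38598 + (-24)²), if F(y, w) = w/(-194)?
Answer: 83364185550/97 ≈ 8.5942e+8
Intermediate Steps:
r(O) = -11 + 2*O² (r(O) = (O² + O²) - 11 = 2*O² - 11 = -11 + 2*O²)
F(y, w) = -w/194 (F(y, w) = w*(-1/194) = -w/194)
(-22603 + F(r(1), 68))*(-38598 + (-24)²) = (-22603 - 1/194*68)*(-38598 + (-24)²) = (-22603 - 34/97)*(-38598 + 576) = -2192525/97*(-38022) = 83364185550/97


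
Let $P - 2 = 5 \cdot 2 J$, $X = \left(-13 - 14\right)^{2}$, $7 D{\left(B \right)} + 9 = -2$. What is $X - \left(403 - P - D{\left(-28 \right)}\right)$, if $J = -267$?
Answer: $- \frac{16405}{7} \approx -2343.6$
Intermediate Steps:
$D{\left(B \right)} = - \frac{11}{7}$ ($D{\left(B \right)} = - \frac{9}{7} + \frac{1}{7} \left(-2\right) = - \frac{9}{7} - \frac{2}{7} = - \frac{11}{7}$)
$X = 729$ ($X = \left(-27\right)^{2} = 729$)
$P = -2668$ ($P = 2 + 5 \cdot 2 \left(-267\right) = 2 + 10 \left(-267\right) = 2 - 2670 = -2668$)
$X - \left(403 - P - D{\left(-28 \right)}\right) = 729 - \frac{21508}{7} = - \frac{16405}{7}$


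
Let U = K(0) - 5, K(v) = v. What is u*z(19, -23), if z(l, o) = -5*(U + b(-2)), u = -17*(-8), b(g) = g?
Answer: 4760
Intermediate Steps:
u = 136
U = -5 (U = 0 - 5 = -5)
z(l, o) = 35 (z(l, o) = -5*(-5 - 2) = -5*(-7) = 35)
u*z(19, -23) = 136*35 = 4760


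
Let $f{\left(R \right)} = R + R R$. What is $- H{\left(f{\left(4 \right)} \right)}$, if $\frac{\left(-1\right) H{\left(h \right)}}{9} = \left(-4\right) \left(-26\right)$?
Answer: $936$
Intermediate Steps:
$f{\left(R \right)} = R + R^{2}$
$H{\left(h \right)} = -936$ ($H{\left(h \right)} = - 9 \left(\left(-4\right) \left(-26\right)\right) = \left(-9\right) 104 = -936$)
$- H{\left(f{\left(4 \right)} \right)} = \left(-1\right) \left(-936\right) = 936$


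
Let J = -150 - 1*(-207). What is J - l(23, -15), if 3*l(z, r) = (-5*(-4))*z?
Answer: -289/3 ≈ -96.333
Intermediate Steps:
l(z, r) = 20*z/3 (l(z, r) = ((-5*(-4))*z)/3 = (20*z)/3 = 20*z/3)
J = 57 (J = -150 + 207 = 57)
J - l(23, -15) = 57 - 20*23/3 = 57 - 1*460/3 = 57 - 460/3 = -289/3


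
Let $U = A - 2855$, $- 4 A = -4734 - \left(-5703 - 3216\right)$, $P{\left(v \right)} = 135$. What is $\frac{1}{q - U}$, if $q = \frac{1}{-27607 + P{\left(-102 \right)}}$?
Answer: $\frac{27472}{107175139} \approx 0.00025633$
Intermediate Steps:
$q = - \frac{1}{27472}$ ($q = \frac{1}{-27607 + 135} = \frac{1}{-27472} = - \frac{1}{27472} \approx -3.6401 \cdot 10^{-5}$)
$A = - \frac{4185}{4}$ ($A = - \frac{-4734 - \left(-5703 - 3216\right)}{4} = - \frac{-4734 - -8919}{4} = - \frac{-4734 + 8919}{4} = \left(- \frac{1}{4}\right) 4185 = - \frac{4185}{4} \approx -1046.3$)
$U = - \frac{15605}{4}$ ($U = - \frac{4185}{4} - 2855 = - \frac{15605}{4} \approx -3901.3$)
$\frac{1}{q - U} = \frac{1}{- \frac{1}{27472} - - \frac{15605}{4}} = \frac{1}{- \frac{1}{27472} + \frac{15605}{4}} = \frac{1}{\frac{107175139}{27472}} = \frac{27472}{107175139}$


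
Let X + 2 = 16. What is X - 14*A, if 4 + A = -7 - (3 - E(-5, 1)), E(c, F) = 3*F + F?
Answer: 154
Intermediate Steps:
X = 14 (X = -2 + 16 = 14)
E(c, F) = 4*F
A = -10 (A = -4 + (-7 - (3 - 4)) = -4 + (-7 - 1*(-1)) = -4 + (-7 + 1) = -4 - 6 = -10)
X - 14*A = 14 - 14*(-10) = 14 + 140 = 154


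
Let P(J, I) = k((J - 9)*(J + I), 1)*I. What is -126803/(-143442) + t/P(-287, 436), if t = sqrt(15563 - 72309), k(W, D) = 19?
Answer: 126803/143442 + I*sqrt(56746)/8284 ≈ 0.884 + 0.028756*I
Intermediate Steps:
P(J, I) = 19*I
t = I*sqrt(56746) (t = sqrt(-56746) = I*sqrt(56746) ≈ 238.21*I)
-126803/(-143442) + t/P(-287, 436) = -126803/(-143442) + (I*sqrt(56746))/((19*436)) = -126803*(-1/143442) + (I*sqrt(56746))/8284 = 126803/143442 + (I*sqrt(56746))*(1/8284) = 126803/143442 + I*sqrt(56746)/8284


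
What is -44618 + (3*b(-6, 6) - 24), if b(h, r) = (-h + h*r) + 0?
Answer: -44732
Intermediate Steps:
b(h, r) = -h + h*r
-44618 + (3*b(-6, 6) - 24) = -44618 + (3*(-6*(-1 + 6)) - 24) = -44618 + (3*(-6*5) - 24) = -44618 + (3*(-30) - 24) = -44618 + (-90 - 24) = -44618 - 114 = -44732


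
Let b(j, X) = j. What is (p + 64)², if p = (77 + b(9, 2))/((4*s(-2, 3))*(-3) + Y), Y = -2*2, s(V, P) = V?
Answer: 466489/100 ≈ 4664.9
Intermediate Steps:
Y = -4
p = 43/10 (p = (77 + 9)/((4*(-2))*(-3) - 4) = 86/(-8*(-3) - 4) = 86/(24 - 4) = 86/20 = 86*(1/20) = 43/10 ≈ 4.3000)
(p + 64)² = (43/10 + 64)² = (683/10)² = 466489/100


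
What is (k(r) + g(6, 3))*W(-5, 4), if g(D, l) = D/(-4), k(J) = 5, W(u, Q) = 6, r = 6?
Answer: 21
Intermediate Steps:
g(D, l) = -D/4 (g(D, l) = D*(-¼) = -D/4)
(k(r) + g(6, 3))*W(-5, 4) = (5 - ¼*6)*6 = (5 - 3/2)*6 = (7/2)*6 = 21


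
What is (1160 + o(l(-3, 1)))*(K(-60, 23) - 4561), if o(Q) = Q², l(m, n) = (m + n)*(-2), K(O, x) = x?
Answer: -5336688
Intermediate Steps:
l(m, n) = -2*m - 2*n
(1160 + o(l(-3, 1)))*(K(-60, 23) - 4561) = (1160 + (-2*(-3) - 2*1)²)*(23 - 4561) = (1160 + (6 - 2)²)*(-4538) = (1160 + 4²)*(-4538) = (1160 + 16)*(-4538) = 1176*(-4538) = -5336688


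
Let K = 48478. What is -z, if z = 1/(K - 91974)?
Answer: 1/43496 ≈ 2.2991e-5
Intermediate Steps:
z = -1/43496 (z = 1/(48478 - 91974) = 1/(-43496) = -1/43496 ≈ -2.2991e-5)
-z = -1*(-1/43496) = 1/43496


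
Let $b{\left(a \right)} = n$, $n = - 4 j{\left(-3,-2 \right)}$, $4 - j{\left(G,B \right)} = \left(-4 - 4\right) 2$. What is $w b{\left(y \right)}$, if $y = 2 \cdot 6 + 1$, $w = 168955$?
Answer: $-13516400$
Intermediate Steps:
$j{\left(G,B \right)} = 20$ ($j{\left(G,B \right)} = 4 - \left(-4 - 4\right) 2 = 4 - \left(-8\right) 2 = 4 - -16 = 4 + 16 = 20$)
$n = -80$ ($n = \left(-4\right) 20 = -80$)
$y = 13$ ($y = 12 + 1 = 13$)
$b{\left(a \right)} = -80$
$w b{\left(y \right)} = 168955 \left(-80\right) = -13516400$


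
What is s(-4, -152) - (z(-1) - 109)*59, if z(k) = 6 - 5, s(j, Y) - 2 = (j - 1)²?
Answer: 6399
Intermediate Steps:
s(j, Y) = 2 + (-1 + j)² (s(j, Y) = 2 + (j - 1)² = 2 + (-1 + j)²)
z(k) = 1
s(-4, -152) - (z(-1) - 109)*59 = (2 + (-1 - 4)²) - (1 - 109)*59 = (2 + (-5)²) - (-108)*59 = (2 + 25) - 1*(-6372) = 27 + 6372 = 6399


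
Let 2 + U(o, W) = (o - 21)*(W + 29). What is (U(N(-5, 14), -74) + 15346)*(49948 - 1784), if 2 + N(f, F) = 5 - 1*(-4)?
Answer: 769371736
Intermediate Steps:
N(f, F) = 7 (N(f, F) = -2 + (5 - 1*(-4)) = -2 + (5 + 4) = -2 + 9 = 7)
U(o, W) = -2 + (-21 + o)*(29 + W) (U(o, W) = -2 + (o - 21)*(W + 29) = -2 + (-21 + o)*(29 + W))
(U(N(-5, 14), -74) + 15346)*(49948 - 1784) = ((-611 - 21*(-74) + 29*7 - 74*7) + 15346)*(49948 - 1784) = ((-611 + 1554 + 203 - 518) + 15346)*48164 = (628 + 15346)*48164 = 15974*48164 = 769371736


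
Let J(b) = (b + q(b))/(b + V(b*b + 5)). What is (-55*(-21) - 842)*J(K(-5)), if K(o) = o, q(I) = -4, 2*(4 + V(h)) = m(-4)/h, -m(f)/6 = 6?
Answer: 4695/16 ≈ 293.44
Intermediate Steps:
m(f) = -36 (m(f) = -6*6 = -36)
V(h) = -4 - 18/h (V(h) = -4 + (-36/h)/2 = -4 - 18/h)
J(b) = (-4 + b)/(-4 + b - 18/(5 + b**2)) (J(b) = (b - 4)/(b + (-4 - 18/(b*b + 5))) = (-4 + b)/(b + (-4 - 18/(b**2 + 5))) = (-4 + b)/(b + (-4 - 18/(5 + b**2))) = (-4 + b)/(-4 + b - 18/(5 + b**2)))
(-55*(-21) - 842)*J(K(-5)) = (-55*(-21) - 842)*((-4 - 5)*(5 + (-5)**2)/(-18 + (-4 - 5)*(5 + (-5)**2))) = (1155 - 842)*(-9*(5 + 25)/(-18 - 9*(5 + 25))) = 313*(-9*30/(-18 - 9*30)) = 313*(-9*30/(-18 - 270)) = 313*(-9*30/(-288)) = 313*(-1/288*(-9)*30) = 313*(15/16) = 4695/16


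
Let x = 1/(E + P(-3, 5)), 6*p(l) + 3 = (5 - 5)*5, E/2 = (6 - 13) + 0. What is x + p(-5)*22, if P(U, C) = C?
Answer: -100/9 ≈ -11.111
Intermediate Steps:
E = -14 (E = 2*((6 - 13) + 0) = 2*(-7 + 0) = 2*(-7) = -14)
p(l) = -1/2 (p(l) = -1/2 + ((5 - 5)*5)/6 = -1/2 + (0*5)/6 = -1/2 + (1/6)*0 = -1/2 + 0 = -1/2)
x = -1/9 (x = 1/(-14 + 5) = 1/(-9) = -1/9 ≈ -0.11111)
x + p(-5)*22 = -1/9 - 1/2*22 = -1/9 - 11 = -100/9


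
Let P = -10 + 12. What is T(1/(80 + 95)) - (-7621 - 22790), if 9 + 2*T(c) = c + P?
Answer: 5321313/175 ≈ 30408.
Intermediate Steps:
P = 2
T(c) = -7/2 + c/2 (T(c) = -9/2 + (c + 2)/2 = -9/2 + (2 + c)/2 = -9/2 + (1 + c/2) = -7/2 + c/2)
T(1/(80 + 95)) - (-7621 - 22790) = (-7/2 + 1/(2*(80 + 95))) - (-7621 - 22790) = (-7/2 + (1/2)/175) - 1*(-30411) = (-7/2 + (1/2)*(1/175)) + 30411 = (-7/2 + 1/350) + 30411 = -612/175 + 30411 = 5321313/175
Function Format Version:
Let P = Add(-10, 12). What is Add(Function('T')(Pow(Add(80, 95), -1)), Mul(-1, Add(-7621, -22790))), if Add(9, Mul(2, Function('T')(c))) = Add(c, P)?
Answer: Rational(5321313, 175) ≈ 30408.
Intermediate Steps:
P = 2
Function('T')(c) = Add(Rational(-7, 2), Mul(Rational(1, 2), c)) (Function('T')(c) = Add(Rational(-9, 2), Mul(Rational(1, 2), Add(c, 2))) = Add(Rational(-9, 2), Mul(Rational(1, 2), Add(2, c))) = Add(Rational(-9, 2), Add(1, Mul(Rational(1, 2), c))) = Add(Rational(-7, 2), Mul(Rational(1, 2), c)))
Add(Function('T')(Pow(Add(80, 95), -1)), Mul(-1, Add(-7621, -22790))) = Add(Add(Rational(-7, 2), Mul(Rational(1, 2), Pow(Add(80, 95), -1))), Mul(-1, Add(-7621, -22790))) = Add(Add(Rational(-7, 2), Mul(Rational(1, 2), Pow(175, -1))), Mul(-1, -30411)) = Add(Add(Rational(-7, 2), Mul(Rational(1, 2), Rational(1, 175))), 30411) = Add(Add(Rational(-7, 2), Rational(1, 350)), 30411) = Add(Rational(-612, 175), 30411) = Rational(5321313, 175)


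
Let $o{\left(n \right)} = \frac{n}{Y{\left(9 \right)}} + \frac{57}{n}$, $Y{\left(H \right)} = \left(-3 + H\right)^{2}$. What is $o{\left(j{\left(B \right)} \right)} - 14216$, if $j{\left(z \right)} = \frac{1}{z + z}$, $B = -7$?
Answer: $- \frac{7567057}{504} \approx -15014.0$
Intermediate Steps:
$j{\left(z \right)} = \frac{1}{2 z}$
$o{\left(n \right)} = \frac{57}{n} + \frac{n}{36}$ ($o{\left(n \right)} = \frac{n}{\left(-3 + 9\right)^{2}} + \frac{57}{n} = \frac{n}{6^{2}} + \frac{57}{n} = \frac{n}{36} + \frac{57}{n} = \frac{57}{n} + \frac{n}{36}$)
$o{\left(j{\left(B \right)} \right)} - 14216 = \left(\frac{57}{\frac{1}{2} \frac{1}{-7}} + \frac{\frac{1}{2} \frac{1}{-7}}{36}\right) - 14216 = \left(\frac{57}{\frac{1}{2} \left(- \frac{1}{7}\right)} + \frac{\frac{1}{2} \left(- \frac{1}{7}\right)}{36}\right) - 14216 = \left(\frac{57}{- \frac{1}{14}} + \frac{1}{36} \left(- \frac{1}{14}\right)\right) - 14216 = \left(57 \left(-14\right) - \frac{1}{504}\right) - 14216 = \left(-798 - \frac{1}{504}\right) - 14216 = - \frac{402193}{504} - 14216 = - \frac{7567057}{504}$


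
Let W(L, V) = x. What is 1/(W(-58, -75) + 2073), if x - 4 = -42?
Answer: 1/2035 ≈ 0.00049140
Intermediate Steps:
x = -38 (x = 4 - 42 = -38)
W(L, V) = -38
1/(W(-58, -75) + 2073) = 1/(-38 + 2073) = 1/2035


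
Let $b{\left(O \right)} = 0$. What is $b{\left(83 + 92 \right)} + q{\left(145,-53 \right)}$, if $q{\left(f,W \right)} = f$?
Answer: $145$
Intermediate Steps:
$b{\left(83 + 92 \right)} + q{\left(145,-53 \right)} = 0 + 145 = 145$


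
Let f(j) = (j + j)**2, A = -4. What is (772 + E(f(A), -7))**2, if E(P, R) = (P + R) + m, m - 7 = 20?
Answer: 732736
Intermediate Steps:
f(j) = 4*j**2 (f(j) = (2*j)**2 = 4*j**2)
m = 27 (m = 7 + 20 = 27)
E(P, R) = 27 + P + R (E(P, R) = (P + R) + 27 = 27 + P + R)
(772 + E(f(A), -7))**2 = (772 + (27 + 4*(-4)**2 - 7))**2 = (772 + (27 + 4*16 - 7))**2 = (772 + (27 + 64 - 7))**2 = (772 + 84)**2 = 856**2 = 732736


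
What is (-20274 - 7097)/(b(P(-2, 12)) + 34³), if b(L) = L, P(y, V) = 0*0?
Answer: -27371/39304 ≈ -0.69639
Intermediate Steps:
P(y, V) = 0
(-20274 - 7097)/(b(P(-2, 12)) + 34³) = (-20274 - 7097)/(0 + 34³) = -27371/(0 + 39304) = -27371/39304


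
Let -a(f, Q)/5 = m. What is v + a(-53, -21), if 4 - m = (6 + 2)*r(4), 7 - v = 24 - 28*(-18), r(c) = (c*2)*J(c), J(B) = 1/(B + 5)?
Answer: -4549/9 ≈ -505.44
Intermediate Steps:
J(B) = 1/(5 + B)
r(c) = 2*c/(5 + c) (r(c) = (c*2)/(5 + c) = (2*c)/(5 + c) = 2*c/(5 + c))
v = -521 (v = 7 - (24 - 28*(-18)) = 7 - (24 + 504) = 7 - 1*528 = 7 - 528 = -521)
m = -28/9 (m = 4 - (6 + 2)*2*4/(5 + 4) = 4 - 8*2*4/9 = 4 - 8*2*4*(⅑) = 4 - 8*8/9 = 4 - 1*64/9 = 4 - 64/9 = -28/9 ≈ -3.1111)
a(f, Q) = 140/9 (a(f, Q) = -5*(-28/9) = 140/9)
v + a(-53, -21) = -521 + 140/9 = -4549/9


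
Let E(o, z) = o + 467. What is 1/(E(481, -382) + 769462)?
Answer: 1/770410 ≈ 1.2980e-6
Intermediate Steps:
E(o, z) = 467 + o
1/(E(481, -382) + 769462) = 1/((467 + 481) + 769462) = 1/(948 + 769462) = 1/770410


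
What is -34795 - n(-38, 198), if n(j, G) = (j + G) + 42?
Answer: -34997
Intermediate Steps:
n(j, G) = 42 + G + j (n(j, G) = (G + j) + 42 = 42 + G + j)
-34795 - n(-38, 198) = -34795 - (42 + 198 - 38) = -34795 - 1*202 = -34795 - 202 = -34997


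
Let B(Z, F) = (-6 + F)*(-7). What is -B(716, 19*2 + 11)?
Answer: 301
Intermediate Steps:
B(Z, F) = 42 - 7*F
-B(716, 19*2 + 11) = -(42 - 7*(19*2 + 11)) = -(42 - 7*(38 + 11)) = -(42 - 7*49) = -(42 - 343) = -1*(-301) = 301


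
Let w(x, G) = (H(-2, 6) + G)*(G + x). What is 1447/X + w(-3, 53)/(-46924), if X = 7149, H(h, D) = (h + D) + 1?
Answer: 11791732/83864919 ≈ 0.14060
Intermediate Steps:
H(h, D) = 1 + D + h (H(h, D) = (D + h) + 1 = 1 + D + h)
w(x, G) = (5 + G)*(G + x) (w(x, G) = ((1 + 6 - 2) + G)*(G + x) = (5 + G)*(G + x))
1447/X + w(-3, 53)/(-46924) = 1447/7149 + (53**2 + 5*53 + 5*(-3) + 53*(-3))/(-46924) = 1447*(1/7149) + (2809 + 265 - 15 - 159)*(-1/46924) = 1447/7149 + 2900*(-1/46924) = 1447/7149 - 725/11731 = 11791732/83864919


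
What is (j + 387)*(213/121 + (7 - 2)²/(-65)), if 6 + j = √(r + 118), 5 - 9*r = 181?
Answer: 824484/1573 + 2164*√886/4719 ≈ 537.80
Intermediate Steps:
r = -176/9 (r = 5/9 - ⅑*181 = 5/9 - 181/9 = -176/9 ≈ -19.556)
j = -6 + √886/3 (j = -6 + √(-176/9 + 118) = -6 + √(886/9) = -6 + √886/3 ≈ 3.9219)
(j + 387)*(213/121 + (7 - 2)²/(-65)) = ((-6 + √886/3) + 387)*(213/121 + (7 - 2)²/(-65)) = (381 + √886/3)*(213*(1/121) + 5²*(-1/65)) = (381 + √886/3)*(213/121 + 25*(-1/65)) = (381 + √886/3)*(213/121 - 5/13) = (381 + √886/3)*(2164/1573) = 824484/1573 + 2164*√886/4719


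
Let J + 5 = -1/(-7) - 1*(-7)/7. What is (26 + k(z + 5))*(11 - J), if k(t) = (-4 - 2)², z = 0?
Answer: 6448/7 ≈ 921.14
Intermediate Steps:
J = -27/7 (J = -5 + (-1/(-7) - 1*(-7)/7) = -5 + (-1*(-⅐) + 7*(⅐)) = -5 + (⅐ + 1) = -5 + 8/7 = -27/7 ≈ -3.8571)
k(t) = 36 (k(t) = (-6)² = 36)
(26 + k(z + 5))*(11 - J) = (26 + 36)*(11 - 1*(-27/7)) = 62*(11 + 27/7) = 62*(104/7) = 6448/7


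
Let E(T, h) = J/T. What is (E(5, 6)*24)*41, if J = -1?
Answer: -984/5 ≈ -196.80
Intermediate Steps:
E(T, h) = -1/T
(E(5, 6)*24)*41 = (-1/5*24)*41 = (-1*⅕*24)*41 = -⅕*24*41 = -24/5*41 = -984/5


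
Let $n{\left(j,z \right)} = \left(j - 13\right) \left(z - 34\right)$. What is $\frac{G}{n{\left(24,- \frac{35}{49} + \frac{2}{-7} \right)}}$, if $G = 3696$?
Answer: $- \frac{48}{5} \approx -9.6$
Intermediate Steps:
$n{\left(j,z \right)} = \left(-34 + z\right) \left(-13 + j\right)$ ($n{\left(j,z \right)} = \left(-13 + j\right) \left(-34 + z\right) = \left(-34 + z\right) \left(-13 + j\right)$)
$\frac{G}{n{\left(24,- \frac{35}{49} + \frac{2}{-7} \right)}} = \frac{3696}{442 - 816 - 13 \left(- \frac{35}{49} + \frac{2}{-7}\right) + 24 \left(- \frac{35}{49} + \frac{2}{-7}\right)} = \frac{3696}{442 - 816 - 13 \left(\left(-35\right) \frac{1}{49} + 2 \left(- \frac{1}{7}\right)\right) + 24 \left(\left(-35\right) \frac{1}{49} + 2 \left(- \frac{1}{7}\right)\right)} = \frac{3696}{442 - 816 - 13 \left(- \frac{5}{7} - \frac{2}{7}\right) + 24 \left(- \frac{5}{7} - \frac{2}{7}\right)} = \frac{3696}{442 - 816 - -13 + 24 \left(-1\right)} = \frac{3696}{442 - 816 + 13 - 24} = \frac{3696}{-385} = 3696 \left(- \frac{1}{385}\right) = - \frac{48}{5}$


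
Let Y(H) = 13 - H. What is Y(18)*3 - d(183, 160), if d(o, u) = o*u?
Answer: -29295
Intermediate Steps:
Y(18)*3 - d(183, 160) = (13 - 1*18)*3 - 183*160 = (13 - 18)*3 - 1*29280 = -5*3 - 29280 = -15 - 29280 = -29295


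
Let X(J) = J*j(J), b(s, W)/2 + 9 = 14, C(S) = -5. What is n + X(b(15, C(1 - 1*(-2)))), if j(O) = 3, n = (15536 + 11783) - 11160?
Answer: 16189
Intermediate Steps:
b(s, W) = 10 (b(s, W) = -18 + 2*14 = -18 + 28 = 10)
n = 16159 (n = 27319 - 11160 = 16159)
X(J) = 3*J (X(J) = J*3 = 3*J)
n + X(b(15, C(1 - 1*(-2)))) = 16159 + 3*10 = 16159 + 30 = 16189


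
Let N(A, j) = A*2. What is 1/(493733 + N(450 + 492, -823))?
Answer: 1/495617 ≈ 2.0177e-6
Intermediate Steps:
N(A, j) = 2*A
1/(493733 + N(450 + 492, -823)) = 1/(493733 + 2*(450 + 492)) = 1/(493733 + 2*942) = 1/(493733 + 1884) = 1/495617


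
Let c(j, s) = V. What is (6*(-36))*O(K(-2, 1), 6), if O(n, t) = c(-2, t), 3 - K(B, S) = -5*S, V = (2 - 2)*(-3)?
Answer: 0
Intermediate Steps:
V = 0 (V = 0*(-3) = 0)
K(B, S) = 3 + 5*S (K(B, S) = 3 - (-5)*S = 3 + 5*S)
c(j, s) = 0
O(n, t) = 0
(6*(-36))*O(K(-2, 1), 6) = (6*(-36))*0 = -216*0 = 0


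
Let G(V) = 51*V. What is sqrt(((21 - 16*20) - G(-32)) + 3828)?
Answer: sqrt(5161) ≈ 71.840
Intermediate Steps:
sqrt(((21 - 16*20) - G(-32)) + 3828) = sqrt(((21 - 16*20) - 51*(-32)) + 3828) = sqrt(((21 - 320) - 1*(-1632)) + 3828) = sqrt((-299 + 1632) + 3828) = sqrt(1333 + 3828) = sqrt(5161)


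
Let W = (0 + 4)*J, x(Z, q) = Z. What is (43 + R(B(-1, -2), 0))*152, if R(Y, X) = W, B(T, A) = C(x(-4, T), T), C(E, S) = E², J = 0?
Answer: 6536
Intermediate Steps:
W = 0 (W = (0 + 4)*0 = 4*0 = 0)
B(T, A) = 16 (B(T, A) = (-4)² = 16)
R(Y, X) = 0
(43 + R(B(-1, -2), 0))*152 = (43 + 0)*152 = 43*152 = 6536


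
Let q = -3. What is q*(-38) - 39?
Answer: 75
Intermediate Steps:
q*(-38) - 39 = -3*(-38) - 39 = 114 - 39 = 75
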